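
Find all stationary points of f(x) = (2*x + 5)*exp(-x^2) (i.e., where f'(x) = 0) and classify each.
f'(x) = 2*(-x*(2*x + 5) + 1)*exp(-x^2)

Solve f'(x) = 0:
  f'(x) = (-4*x^2 - 10*x + 2)·exp(-x^2) and exp(-x^2) > 0 for every x, so f'(x) = 0 ⇔ -4*x^2 - 10*x + 2 = 0.
  Factor: -4*x^2 - 10*x + 2 = -2*(2*x^2 + 5*x - 1); 2*x^2 + 5*x - 1 = 0 has no rational roots; quadratic formula: x = (-5 ± √33)/4.
  ⇒ x = -sqrt(33)/4 - 5/4 ≈ -2.6861, -5/4 + sqrt(33)/4 ≈ 0.1861

f''(x) = 2*(2*x^2*(2*x + 5) - 6*x - 5)*exp(-x^2)
Second-derivative test at each critical point:
  f''(-2.6861) = 0.0084 > 0 → local minimum
  f''(0.1861) = -11.0979 < 0 → local maximum

Critical points: x = -sqrt(33)/4 - 5/4 ≈ -2.6861 (local minimum); x = -5/4 + sqrt(33)/4 ≈ 0.1861 (local maximum)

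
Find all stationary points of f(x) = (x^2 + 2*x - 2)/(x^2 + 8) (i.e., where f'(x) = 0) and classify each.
f'(x) = 2*(-x^2 + 10*x + 8)/(x^4 + 16*x^2 + 64)

Solve f'(x) = 0:
  f'(x) = -2*(x^2 - 10*x - 8)/(x^2 + 8)^2; the denominator is positive wherever f is defined, so f'(x) = 0 ⇔ -2*x^2 + 20*x + 16 = 0.
  Factor: -2*x^2 + 20*x + 16 = -2*(x^2 - 10*x - 8); x^2 - 10*x - 8 = 0 has no rational roots; quadratic formula: x = (10 ± √132)/2.
  ⇒ x = 5 - sqrt(33) ≈ -0.7446, 5 + sqrt(33) ≈ 10.7446

f''(x) = 4*(x^3 - 15*x^2 - 24*x + 40)/(x^6 + 24*x^4 + 192*x^2 + 512)
Second-derivative test at each critical point:
  f''(-0.7446) = 0.3140 > 0 → local minimum
  f''(10.7446) = -0.0015 < 0 → local maximum

Critical points: x = 5 - sqrt(33) ≈ -0.7446 (local minimum); x = 5 + sqrt(33) ≈ 10.7446 (local maximum)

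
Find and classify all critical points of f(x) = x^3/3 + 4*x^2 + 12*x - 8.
f'(x) = x^2 + 8*x + 12

Solve f'(x) = 0:
  Factor: x^2 + 8*x + 12 = (x + 2)*(x + 6) = 0.
  ⇒ x = -6, -2

f''(x) = 2*x + 8
Second-derivative test at each critical point:
  f''(-6) = -4 < 0 → local maximum
  f''(-2) = 4 > 0 → local minimum

Critical points: x = -6 (local maximum); x = -2 (local minimum)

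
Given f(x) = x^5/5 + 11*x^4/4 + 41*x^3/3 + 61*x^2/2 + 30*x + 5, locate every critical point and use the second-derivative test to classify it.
f'(x) = x^4 + 11*x^3 + 41*x^2 + 61*x + 30

Solve f'(x) = 0:
  Factor: x^4 + 11*x^3 + 41*x^2 + 61*x + 30 = (x + 1)*(x + 2)*(x + 3)*(x + 5) = 0.
  ⇒ x = -5, -3, -2, -1

f''(x) = 4*x^3 + 33*x^2 + 82*x + 61
Second-derivative test at each critical point:
  f''(-5) = -24 < 0 → local maximum
  f''(-3) = 4 > 0 → local minimum
  f''(-2) = -3 < 0 → local maximum
  f''(-1) = 8 > 0 → local minimum

Critical points: x = -5 (local maximum); x = -3 (local minimum); x = -2 (local maximum); x = -1 (local minimum)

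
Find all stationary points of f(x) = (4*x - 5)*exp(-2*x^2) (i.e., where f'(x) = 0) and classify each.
f'(x) = 4*(-x*(4*x - 5) + 1)*exp(-2*x^2)

Solve f'(x) = 0:
  f'(x) = (-16*x^2 + 20*x + 4)·exp(-2*x^2) and exp(-2*x^2) > 0 for every x, so f'(x) = 0 ⇔ -16*x^2 + 20*x + 4 = 0.
  Factor: -16*x^2 + 20*x + 4 = -4*(4*x^2 - 5*x - 1); 4*x^2 - 5*x - 1 = 0 has no rational roots; quadratic formula: x = (5 ± √41)/8.
  ⇒ x = 5/8 - sqrt(41)/8 ≈ -0.1754, 5/8 + sqrt(41)/8 ≈ 1.4254

f''(x) = 4*(4*x^2*(4*x - 5) - 12*x + 5)*exp(-2*x^2)
Second-derivative test at each critical point:
  f''(-0.1754) = 24.0842 > 0 → local minimum
  f''(1.4254) = -0.4403 < 0 → local maximum

Critical points: x = 5/8 - sqrt(41)/8 ≈ -0.1754 (local minimum); x = 5/8 + sqrt(41)/8 ≈ 1.4254 (local maximum)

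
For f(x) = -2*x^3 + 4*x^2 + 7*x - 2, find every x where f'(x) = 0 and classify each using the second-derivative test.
f'(x) = -6*x^2 + 8*x + 7

Solve f'(x) = 0:
  6*x^2 - 8*x - 7 = 0 has no rational roots; quadratic formula: x = (8 ± √232)/12.
  ⇒ x = 2/3 - sqrt(58)/6 ≈ -0.6026, 2/3 + sqrt(58)/6 ≈ 1.9360

f''(x) = 8 - 12*x
Second-derivative test at each critical point:
  f''(-0.6026) = 15.2315 > 0 → local minimum
  f''(1.9360) = -15.2315 < 0 → local maximum

Critical points: x = 2/3 - sqrt(58)/6 ≈ -0.6026 (local minimum); x = 2/3 + sqrt(58)/6 ≈ 1.9360 (local maximum)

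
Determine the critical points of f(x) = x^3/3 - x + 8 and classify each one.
f'(x) = x^2 - 1

Solve f'(x) = 0:
  Factor: x^2 - 1 = (x - 1)*(x + 1) = 0.
  ⇒ x = -1, 1

f''(x) = 2*x
Second-derivative test at each critical point:
  f''(-1) = -2 < 0 → local maximum
  f''(1) = 2 > 0 → local minimum

Critical points: x = -1 (local maximum); x = 1 (local minimum)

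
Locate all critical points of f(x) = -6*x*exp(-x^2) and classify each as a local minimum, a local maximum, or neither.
f'(x) = 6*(2*x^2 - 1)*exp(-x^2)

Solve f'(x) = 0:
  f'(x) = (12*x^2 - 6)·exp(-x^2) and exp(-x^2) > 0 for every x, so f'(x) = 0 ⇔ 12*x^2 - 6 = 0.
  Factor: 12*x^2 - 6 = 6*(2*x^2 - 1); 2*x^2 - 1 = 0 has no rational roots; quadratic formula: x = (0 ± √8)/4.
  ⇒ x = -sqrt(2)/2 ≈ -0.7071, sqrt(2)/2 ≈ 0.7071

f''(x) = (-24*x^3 + 36*x)*exp(-x^2)
Second-derivative test at each critical point:
  f''(-0.7071) = -10.2932 < 0 → local maximum
  f''(0.7071) = 10.2932 > 0 → local minimum

Critical points: x = -sqrt(2)/2 ≈ -0.7071 (local maximum); x = sqrt(2)/2 ≈ 0.7071 (local minimum)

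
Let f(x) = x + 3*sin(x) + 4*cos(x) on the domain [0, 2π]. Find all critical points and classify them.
f'(x) = -4*sin(x) + 3*cos(x) + 1

Solve f'(x) = 0 on [0, 2π]:
  f'(x) = 0 ⇔ -4*sin(x) + 3*cos(x) = -1. Write the left side as R·cos(x + φ) with R = √(3² + 4²) = 5, cos φ = 3/5, sin φ = 4/5; then cos(x + φ) = -1/5. Solve for x and keep the solutions lying in [0, 2π].
  ⇒ x = atan((4 + 6*sqrt(6))/(-3 + 8*sqrt(6))) ≈ 0.8449, atan((4 - 6*sqrt(6))/(-8*sqrt(6) - 3)) + pi ≈ 3.5837

f''(x) = -3*sin(x) - 4*cos(x)
Second-derivative test at each critical point:
  f''(0.8449) = -4.8990 < 0 → local maximum
  f''(3.5837) = 4.8990 > 0 → local minimum

Critical points: x = atan((4 + 6*sqrt(6))/(-3 + 8*sqrt(6))) ≈ 0.8449 (local maximum); x = atan((4 - 6*sqrt(6))/(-8*sqrt(6) - 3)) + pi ≈ 3.5837 (local minimum)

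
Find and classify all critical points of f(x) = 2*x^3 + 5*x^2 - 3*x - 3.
f'(x) = 6*x^2 + 10*x - 3

Solve f'(x) = 0:
  6*x^2 + 10*x - 3 = 0 has no rational roots; quadratic formula: x = (-10 ± √172)/12.
  ⇒ x = -sqrt(43)/6 - 5/6 ≈ -1.9262, -5/6 + sqrt(43)/6 ≈ 0.2596

f''(x) = 12*x + 10
Second-derivative test at each critical point:
  f''(-1.9262) = -13.1149 < 0 → local maximum
  f''(0.2596) = 13.1149 > 0 → local minimum

Critical points: x = -sqrt(43)/6 - 5/6 ≈ -1.9262 (local maximum); x = -5/6 + sqrt(43)/6 ≈ 0.2596 (local minimum)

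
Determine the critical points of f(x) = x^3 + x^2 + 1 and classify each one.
f'(x) = x*(3*x + 2)

Solve f'(x) = 0:
  Factor: 3*x^2 + 2*x = x*(3*x + 2) = 0.
  ⇒ x = -2/3, 0

f''(x) = 6*x + 2
Second-derivative test at each critical point:
  f''(-2/3) = -2 < 0 → local maximum
  f''(0) = 2 > 0 → local minimum

Critical points: x = -2/3 (local maximum); x = 0 (local minimum)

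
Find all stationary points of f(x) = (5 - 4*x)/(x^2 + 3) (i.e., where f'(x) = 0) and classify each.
f'(x) = 2*(2*x^2 - 5*x - 6)/(x^4 + 6*x^2 + 9)

Solve f'(x) = 0:
  f'(x) = 2*(2*x^2 - 5*x - 6)/(x^2 + 3)^2; the denominator is positive wherever f is defined, so f'(x) = 0 ⇔ 4*x^2 - 10*x - 12 = 0.
  Factor: 4*x^2 - 10*x - 12 = 2*(2*x^2 - 5*x - 6); 2*x^2 - 5*x - 6 = 0 has no rational roots; quadratic formula: x = (5 ± √73)/4.
  ⇒ x = 5/4 - sqrt(73)/4 ≈ -0.8860, 5/4 + sqrt(73)/4 ≈ 3.3860

f''(x) = 2*(4*x^2*(5 - 4*x) + (12*x - 5)*(x^2 + 3))/(x^2 + 3)^3
Second-derivative test at each critical point:
  f''(-0.8860) = -1.1928 < 0 → local maximum
  f''(3.3860) = 0.0817 > 0 → local minimum

Critical points: x = 5/4 - sqrt(73)/4 ≈ -0.8860 (local maximum); x = 5/4 + sqrt(73)/4 ≈ 3.3860 (local minimum)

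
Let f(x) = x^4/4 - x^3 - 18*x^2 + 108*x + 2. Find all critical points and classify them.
f'(x) = x^3 - 3*x^2 - 36*x + 108

Solve f'(x) = 0:
  Factor: x^3 - 3*x^2 - 36*x + 108 = (x - 6)*(x - 3)*(x + 6) = 0.
  ⇒ x = -6, 3, 6

f''(x) = 3*x^2 - 6*x - 36
Second-derivative test at each critical point:
  f''(-6) = 108 > 0 → local minimum
  f''(3) = -27 < 0 → local maximum
  f''(6) = 36 > 0 → local minimum

Critical points: x = -6 (local minimum); x = 3 (local maximum); x = 6 (local minimum)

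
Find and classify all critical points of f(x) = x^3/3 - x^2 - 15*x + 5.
f'(x) = x^2 - 2*x - 15

Solve f'(x) = 0:
  Factor: x^2 - 2*x - 15 = (x - 5)*(x + 3) = 0.
  ⇒ x = -3, 5

f''(x) = 2*x - 2
Second-derivative test at each critical point:
  f''(-3) = -8 < 0 → local maximum
  f''(5) = 8 > 0 → local minimum

Critical points: x = -3 (local maximum); x = 5 (local minimum)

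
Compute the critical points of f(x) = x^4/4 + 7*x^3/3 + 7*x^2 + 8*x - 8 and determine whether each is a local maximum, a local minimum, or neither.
f'(x) = x^3 + 7*x^2 + 14*x + 8

Solve f'(x) = 0:
  Factor: x^3 + 7*x^2 + 14*x + 8 = (x + 1)*(x + 2)*(x + 4) = 0.
  ⇒ x = -4, -2, -1

f''(x) = 3*x^2 + 14*x + 14
Second-derivative test at each critical point:
  f''(-4) = 6 > 0 → local minimum
  f''(-2) = -2 < 0 → local maximum
  f''(-1) = 3 > 0 → local minimum

Critical points: x = -4 (local minimum); x = -2 (local maximum); x = -1 (local minimum)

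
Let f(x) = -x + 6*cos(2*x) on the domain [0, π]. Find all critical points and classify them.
f'(x) = -12*sin(2*x) - 1

Solve f'(x) = 0 on [0, π]:
  f'(x) = 0 ⇔ sin(2*x) = -1/12, i.e. 2*x = arcsin(-1/12) + 2nπ or 2*x = π − arcsin(-1/12) + 2nπ; keep the solutions lying in [0, π].
  ⇒ x = asin(1/12)/2 + pi/2 ≈ 1.6125, pi - asin(1/12)/2 ≈ 3.0999

f''(x) = -24*cos(2*x)
Second-derivative test at each critical point:
  f''(1.6125) = 23.9165 > 0 → local minimum
  f''(3.0999) = -23.9165 < 0 → local maximum

Critical points: x = asin(1/12)/2 + pi/2 ≈ 1.6125 (local minimum); x = pi - asin(1/12)/2 ≈ 3.0999 (local maximum)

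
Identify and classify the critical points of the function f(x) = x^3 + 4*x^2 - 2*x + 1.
f'(x) = 3*x^2 + 8*x - 2

Solve f'(x) = 0:
  3*x^2 + 8*x - 2 = 0 has no rational roots; quadratic formula: x = (-8 ± √88)/6.
  ⇒ x = -sqrt(22)/3 - 4/3 ≈ -2.8968, -4/3 + sqrt(22)/3 ≈ 0.2301

f''(x) = 6*x + 8
Second-derivative test at each critical point:
  f''(-2.8968) = -9.3808 < 0 → local maximum
  f''(0.2301) = 9.3808 > 0 → local minimum

Critical points: x = -sqrt(22)/3 - 4/3 ≈ -2.8968 (local maximum); x = -4/3 + sqrt(22)/3 ≈ 0.2301 (local minimum)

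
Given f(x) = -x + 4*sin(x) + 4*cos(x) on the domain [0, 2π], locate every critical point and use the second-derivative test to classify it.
f'(x) = 4*sqrt(2)*cos(x + pi/4) - 1

Solve f'(x) = 0 on [0, 2π]:
  f'(x) = 0 ⇔ -4*sin(x) + 4*cos(x) = 1. Write the left side as R·cos(x + φ) with R = √(4² + 4²) = 4*sqrt(2), cos φ = sqrt(2)/2, sin φ = sqrt(2)/2; then cos(x + φ) = sqrt(2)/8. Solve for x and keep the solutions lying in [0, 2π].
  ⇒ x = atan((-1 + sqrt(31))/(1 + sqrt(31))) ≈ 0.6077, atan((-sqrt(31) - 1)/(1 - sqrt(31))) + pi ≈ 4.1047

f''(x) = -4*sqrt(2)*sin(x + pi/4)
Second-derivative test at each critical point:
  f''(0.6077) = -5.5678 < 0 → local maximum
  f''(4.1047) = 5.5678 > 0 → local minimum

Critical points: x = atan((-1 + sqrt(31))/(1 + sqrt(31))) ≈ 0.6077 (local maximum); x = atan((-sqrt(31) - 1)/(1 - sqrt(31))) + pi ≈ 4.1047 (local minimum)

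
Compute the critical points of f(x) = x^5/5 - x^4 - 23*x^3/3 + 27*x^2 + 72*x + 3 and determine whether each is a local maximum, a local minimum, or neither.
f'(x) = x^4 - 4*x^3 - 23*x^2 + 54*x + 72

Solve f'(x) = 0:
  Factor: x^4 - 4*x^3 - 23*x^2 + 54*x + 72 = (x - 6)*(x - 3)*(x + 1)*(x + 4) = 0.
  ⇒ x = -4, -1, 3, 6

f''(x) = 4*x^3 - 12*x^2 - 46*x + 54
Second-derivative test at each critical point:
  f''(-4) = -210 < 0 → local maximum
  f''(-1) = 84 > 0 → local minimum
  f''(3) = -84 < 0 → local maximum
  f''(6) = 210 > 0 → local minimum

Critical points: x = -4 (local maximum); x = -1 (local minimum); x = 3 (local maximum); x = 6 (local minimum)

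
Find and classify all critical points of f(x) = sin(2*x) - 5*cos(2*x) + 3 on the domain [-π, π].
f'(x) = 10*sin(2*x) + 2*cos(2*x)

Solve f'(x) = 0 on [-π, π]:
  f'(x) = 0 ⇔ cos(2*x) = -5*sin(2*x) ⇔ tan(2*x) = -1/5, i.e. 2*x = arctan(-1/5) + nπ; keep the solutions lying in [-π, π].
  ⇒ x = -pi/2 - atan(1/5)/2 ≈ -1.6695, -atan(1/5)/2 ≈ -0.0987, -atan(1/5)/2 + pi/2 ≈ 1.4721, pi - atan(1/5)/2 ≈ 3.0429

f''(x) = -4*sin(2*x) + 20*cos(2*x)
Second-derivative test at each critical point:
  f''(-1.6695) = -20.3961 < 0 → local maximum
  f''(-0.0987) = 20.3961 > 0 → local minimum
  f''(1.4721) = -20.3961 < 0 → local maximum
  f''(3.0429) = 20.3961 > 0 → local minimum

Critical points: x = -pi/2 - atan(1/5)/2 ≈ -1.6695 (local maximum); x = -atan(1/5)/2 ≈ -0.0987 (local minimum); x = -atan(1/5)/2 + pi/2 ≈ 1.4721 (local maximum); x = pi - atan(1/5)/2 ≈ 3.0429 (local minimum)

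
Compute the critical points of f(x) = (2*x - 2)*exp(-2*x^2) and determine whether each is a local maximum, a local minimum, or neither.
f'(x) = 2*(-4*x*(x - 1) + 1)*exp(-2*x^2)

Solve f'(x) = 0:
  f'(x) = (-8*x^2 + 8*x + 2)·exp(-2*x^2) and exp(-2*x^2) > 0 for every x, so f'(x) = 0 ⇔ -8*x^2 + 8*x + 2 = 0.
  Factor: -8*x^2 + 8*x + 2 = -2*(4*x^2 - 4*x - 1); 4*x^2 - 4*x - 1 = 0 has no rational roots; quadratic formula: x = (4 ± √32)/8.
  ⇒ x = 1/2 - sqrt(2)/2 ≈ -0.2071, 1/2 + sqrt(2)/2 ≈ 1.2071

f''(x) = 8*(4*x^2*(x - 1) - 3*x + 1)*exp(-2*x^2)
Second-derivative test at each critical point:
  f''(-0.2071) = 10.3836 > 0 → local minimum
  f''(1.2071) = -0.6137 < 0 → local maximum

Critical points: x = 1/2 - sqrt(2)/2 ≈ -0.2071 (local minimum); x = 1/2 + sqrt(2)/2 ≈ 1.2071 (local maximum)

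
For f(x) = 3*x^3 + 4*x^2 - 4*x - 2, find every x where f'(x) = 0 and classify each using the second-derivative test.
f'(x) = 9*x^2 + 8*x - 4

Solve f'(x) = 0:
  9*x^2 + 8*x - 4 = 0 has no rational roots; quadratic formula: x = (-8 ± √208)/18.
  ⇒ x = -2*sqrt(13)/9 - 4/9 ≈ -1.2457, -4/9 + 2*sqrt(13)/9 ≈ 0.3568

f''(x) = 18*x + 8
Second-derivative test at each critical point:
  f''(-1.2457) = -14.4222 < 0 → local maximum
  f''(0.3568) = 14.4222 > 0 → local minimum

Critical points: x = -2*sqrt(13)/9 - 4/9 ≈ -1.2457 (local maximum); x = -4/9 + 2*sqrt(13)/9 ≈ 0.3568 (local minimum)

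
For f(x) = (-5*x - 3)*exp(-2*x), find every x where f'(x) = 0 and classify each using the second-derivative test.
f'(x) = (10*x + 1)*exp(-2*x)

Solve f'(x) = 0:
  f'(x) = (10*x + 1)·exp(-2*x) and exp(-2*x) > 0 for every x, so f'(x) = 0 ⇔ 10*x + 1 = 0.
  10*x + 1 = 0.
  ⇒ x = -1/10

f''(x) = 4*(2 - 5*x)*exp(-2*x)
Second-derivative test at each critical point:
  f''(-1/10) = 12.2140 > 0 → local minimum

Critical points: x = -1/10 (local minimum)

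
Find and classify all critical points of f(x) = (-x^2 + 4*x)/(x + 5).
f'(x) = (-x^2 - 10*x + 20)/(x^2 + 10*x + 25)

Solve f'(x) = 0:
  f'(x) = -(x^2 + 10*x - 20)/(x + 5)^2; the denominator is positive wherever f is defined, so f'(x) = 0 ⇔ -x^2 - 10*x + 20 = 0.
  x^2 + 10*x - 20 = 0 has no rational roots; quadratic formula: x = (-10 ± √180)/2.
  ⇒ x = -3*sqrt(5) - 5 ≈ -11.7082, -5 + 3*sqrt(5) ≈ 1.7082

f''(x) = -90/(x^3 + 15*x^2 + 75*x + 125)
Second-derivative test at each critical point:
  f''(-11.7082) = 0.2981 > 0 → local minimum
  f''(1.7082) = -0.2981 < 0 → local maximum

Critical points: x = -3*sqrt(5) - 5 ≈ -11.7082 (local minimum); x = -5 + 3*sqrt(5) ≈ 1.7082 (local maximum)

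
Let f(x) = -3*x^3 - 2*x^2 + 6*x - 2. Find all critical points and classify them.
f'(x) = -9*x^2 - 4*x + 6

Solve f'(x) = 0:
  9*x^2 + 4*x - 6 = 0 has no rational roots; quadratic formula: x = (-4 ± √232)/18.
  ⇒ x = -sqrt(58)/9 - 2/9 ≈ -1.0684, -2/9 + sqrt(58)/9 ≈ 0.6240

f''(x) = -18*x - 4
Second-derivative test at each critical point:
  f''(-1.0684) = 15.2315 > 0 → local minimum
  f''(0.6240) = -15.2315 < 0 → local maximum

Critical points: x = -sqrt(58)/9 - 2/9 ≈ -1.0684 (local minimum); x = -2/9 + sqrt(58)/9 ≈ 0.6240 (local maximum)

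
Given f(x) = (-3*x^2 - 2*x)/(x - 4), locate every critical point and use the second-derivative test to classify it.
f'(x) = (-3*x^2 + 24*x + 8)/(x^2 - 8*x + 16)

Solve f'(x) = 0:
  f'(x) = -(3*x^2 - 24*x - 8)/(x - 4)^2; the denominator is positive wherever f is defined, so f'(x) = 0 ⇔ -3*x^2 + 24*x + 8 = 0.
  3*x^2 - 24*x - 8 = 0 has no rational roots; quadratic formula: x = (24 ± √672)/6.
  ⇒ x = 4 - 2*sqrt(42)/3 ≈ -0.3205, 4 + 2*sqrt(42)/3 ≈ 8.3205

f''(x) = -112/(x^3 - 12*x^2 + 48*x - 64)
Second-derivative test at each critical point:
  f''(-0.3205) = 1.3887 > 0 → local minimum
  f''(8.3205) = -1.3887 < 0 → local maximum

Critical points: x = 4 - 2*sqrt(42)/3 ≈ -0.3205 (local minimum); x = 4 + 2*sqrt(42)/3 ≈ 8.3205 (local maximum)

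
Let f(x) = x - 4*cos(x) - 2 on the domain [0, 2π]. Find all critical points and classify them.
f'(x) = 4*sin(x) + 1

Solve f'(x) = 0 on [0, 2π]:
  f'(x) = 0 ⇔ sin(x) = -1/4, i.e. x = arcsin(-1/4) + 2nπ or x = π − arcsin(-1/4) + 2nπ; keep the solutions lying in [0, 2π].
  ⇒ x = asin(1/4) + pi ≈ 3.3943, -asin(1/4) + 2*pi ≈ 6.0305

f''(x) = 4*cos(x)
Second-derivative test at each critical point:
  f''(3.3943) = -3.8730 < 0 → local maximum
  f''(6.0305) = 3.8730 > 0 → local minimum

Critical points: x = asin(1/4) + pi ≈ 3.3943 (local maximum); x = -asin(1/4) + 2*pi ≈ 6.0305 (local minimum)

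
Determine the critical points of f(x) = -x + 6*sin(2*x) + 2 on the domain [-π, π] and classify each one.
f'(x) = 12*cos(2*x) - 1

Solve f'(x) = 0 on [-π, π]:
  f'(x) = 0 ⇔ cos(2*x) = 1/12, i.e. 2*x = ±arccos(1/12) + 2nπ; keep the solutions lying in [-π, π].
  ⇒ x = -pi + acos(1/12)/2 ≈ -2.3979, -acos(1/12)/2 ≈ -0.7437, acos(1/12)/2 ≈ 0.7437, pi - acos(1/12)/2 ≈ 2.3979

f''(x) = -24*sin(2*x)
Second-derivative test at each critical point:
  f''(-2.3979) = -23.9165 < 0 → local maximum
  f''(-0.7437) = 23.9165 > 0 → local minimum
  f''(0.7437) = -23.9165 < 0 → local maximum
  f''(2.3979) = 23.9165 > 0 → local minimum

Critical points: x = -pi + acos(1/12)/2 ≈ -2.3979 (local maximum); x = -acos(1/12)/2 ≈ -0.7437 (local minimum); x = acos(1/12)/2 ≈ 0.7437 (local maximum); x = pi - acos(1/12)/2 ≈ 2.3979 (local minimum)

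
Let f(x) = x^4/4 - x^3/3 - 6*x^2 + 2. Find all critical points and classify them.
f'(x) = x*(x^2 - x - 12)

Solve f'(x) = 0:
  Factor: x^3 - x^2 - 12*x = x*(x - 4)*(x + 3) = 0.
  ⇒ x = -3, 0, 4

f''(x) = 3*x^2 - 2*x - 12
Second-derivative test at each critical point:
  f''(-3) = 21 > 0 → local minimum
  f''(0) = -12 < 0 → local maximum
  f''(4) = 28 > 0 → local minimum

Critical points: x = -3 (local minimum); x = 0 (local maximum); x = 4 (local minimum)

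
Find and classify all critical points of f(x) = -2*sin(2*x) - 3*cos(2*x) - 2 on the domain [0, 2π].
f'(x) = 6*sin(2*x) - 4*cos(2*x)

Solve f'(x) = 0 on [0, 2π]:
  f'(x) = 0 ⇔ -2*cos(2*x) = -3*sin(2*x) ⇔ tan(2*x) = 2/3, i.e. 2*x = arctan(2/3) + nπ; keep the solutions lying in [0, 2π].
  ⇒ x = atan(2/3)/2 ≈ 0.2940, atan(2/3)/2 + pi/2 ≈ 1.8648, atan(2/3)/2 + pi ≈ 3.4356, atan(2/3)/2 + 3*pi/2 ≈ 5.0064

f''(x) = 8*sin(2*x) + 12*cos(2*x)
Second-derivative test at each critical point:
  f''(0.2940) = 14.4222 > 0 → local minimum
  f''(1.8648) = -14.4222 < 0 → local maximum
  f''(3.4356) = 14.4222 > 0 → local minimum
  f''(5.0064) = -14.4222 < 0 → local maximum

Critical points: x = atan(2/3)/2 ≈ 0.2940 (local minimum); x = atan(2/3)/2 + pi/2 ≈ 1.8648 (local maximum); x = atan(2/3)/2 + pi ≈ 3.4356 (local minimum); x = atan(2/3)/2 + 3*pi/2 ≈ 5.0064 (local maximum)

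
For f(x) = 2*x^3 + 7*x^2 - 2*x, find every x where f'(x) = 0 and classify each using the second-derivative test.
f'(x) = 6*x^2 + 14*x - 2

Solve f'(x) = 0:
  Factor: 6*x^2 + 14*x - 2 = 2*(3*x^2 + 7*x - 1); 3*x^2 + 7*x - 1 = 0 has no rational roots; quadratic formula: x = (-7 ± √61)/6.
  ⇒ x = -sqrt(61)/6 - 7/6 ≈ -2.4684, -7/6 + sqrt(61)/6 ≈ 0.1350

f''(x) = 12*x + 14
Second-derivative test at each critical point:
  f''(-2.4684) = -15.6205 < 0 → local maximum
  f''(0.1350) = 15.6205 > 0 → local minimum

Critical points: x = -sqrt(61)/6 - 7/6 ≈ -2.4684 (local maximum); x = -7/6 + sqrt(61)/6 ≈ 0.1350 (local minimum)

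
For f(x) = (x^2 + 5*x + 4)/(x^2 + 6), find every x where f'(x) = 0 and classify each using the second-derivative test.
f'(x) = (-5*x^2 + 4*x + 30)/(x^4 + 12*x^2 + 36)

Solve f'(x) = 0:
  f'(x) = -(5*x^2 - 4*x - 30)/(x^2 + 6)^2; the denominator is positive wherever f is defined, so f'(x) = 0 ⇔ -5*x^2 + 4*x + 30 = 0.
  5*x^2 - 4*x - 30 = 0 has no rational roots; quadratic formula: x = (4 ± √616)/10.
  ⇒ x = 2/5 - sqrt(154)/5 ≈ -2.0819, 2/5 + sqrt(154)/5 ≈ 2.8819

f''(x) = 2*(5*x^3 - 6*x^2 - 90*x + 12)/(x^6 + 18*x^4 + 108*x^2 + 216)
Second-derivative test at each critical point:
  f''(-2.0819) = 0.2324 > 0 → local minimum
  f''(2.8819) = -0.1213 < 0 → local maximum

Critical points: x = 2/5 - sqrt(154)/5 ≈ -2.0819 (local minimum); x = 2/5 + sqrt(154)/5 ≈ 2.8819 (local maximum)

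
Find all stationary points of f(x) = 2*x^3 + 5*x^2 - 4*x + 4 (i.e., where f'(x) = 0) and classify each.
f'(x) = 6*x^2 + 10*x - 4

Solve f'(x) = 0:
  Factor: 6*x^2 + 10*x - 4 = 2*(x + 2)*(3*x - 1) = 0.
  ⇒ x = -2, 1/3

f''(x) = 12*x + 10
Second-derivative test at each critical point:
  f''(-2) = -14 < 0 → local maximum
  f''(1/3) = 14 > 0 → local minimum

Critical points: x = -2 (local maximum); x = 1/3 (local minimum)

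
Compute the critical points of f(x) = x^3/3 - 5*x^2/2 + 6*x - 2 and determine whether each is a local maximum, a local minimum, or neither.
f'(x) = x^2 - 5*x + 6

Solve f'(x) = 0:
  Factor: x^2 - 5*x + 6 = (x - 3)*(x - 2) = 0.
  ⇒ x = 2, 3

f''(x) = 2*x - 5
Second-derivative test at each critical point:
  f''(2) = -1 < 0 → local maximum
  f''(3) = 1 > 0 → local minimum

Critical points: x = 2 (local maximum); x = 3 (local minimum)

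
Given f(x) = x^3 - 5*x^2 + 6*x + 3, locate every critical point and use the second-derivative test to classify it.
f'(x) = 3*x^2 - 10*x + 6

Solve f'(x) = 0:
  3*x^2 - 10*x + 6 = 0 has no rational roots; quadratic formula: x = (10 ± √28)/6.
  ⇒ x = 5/3 - sqrt(7)/3 ≈ 0.7847, sqrt(7)/3 + 5/3 ≈ 2.5486

f''(x) = 6*x - 10
Second-derivative test at each critical point:
  f''(0.7847) = -5.2915 < 0 → local maximum
  f''(2.5486) = 5.2915 > 0 → local minimum

Critical points: x = 5/3 - sqrt(7)/3 ≈ 0.7847 (local maximum); x = sqrt(7)/3 + 5/3 ≈ 2.5486 (local minimum)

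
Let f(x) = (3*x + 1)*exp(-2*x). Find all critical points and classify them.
f'(x) = (1 - 6*x)*exp(-2*x)

Solve f'(x) = 0:
  f'(x) = (1 - 6*x)·exp(-2*x) and exp(-2*x) > 0 for every x, so f'(x) = 0 ⇔ 1 - 6*x = 0.
  1 - 6*x = 0.
  ⇒ x = 1/6

f''(x) = 4*(3*x - 2)*exp(-2*x)
Second-derivative test at each critical point:
  f''(1/6) = -4.2992 < 0 → local maximum

Critical points: x = 1/6 (local maximum)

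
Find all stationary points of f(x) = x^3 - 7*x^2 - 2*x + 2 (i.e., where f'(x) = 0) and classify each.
f'(x) = 3*x^2 - 14*x - 2

Solve f'(x) = 0:
  3*x^2 - 14*x - 2 = 0 has no rational roots; quadratic formula: x = (14 ± √220)/6.
  ⇒ x = 7/3 - sqrt(55)/3 ≈ -0.1387, 7/3 + sqrt(55)/3 ≈ 4.8054

f''(x) = 6*x - 14
Second-derivative test at each critical point:
  f''(-0.1387) = -14.8324 < 0 → local maximum
  f''(4.8054) = 14.8324 > 0 → local minimum

Critical points: x = 7/3 - sqrt(55)/3 ≈ -0.1387 (local maximum); x = 7/3 + sqrt(55)/3 ≈ 4.8054 (local minimum)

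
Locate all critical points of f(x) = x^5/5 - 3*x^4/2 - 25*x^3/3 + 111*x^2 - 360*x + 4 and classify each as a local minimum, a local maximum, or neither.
f'(x) = x^4 - 6*x^3 - 25*x^2 + 222*x - 360

Solve f'(x) = 0:
  Factor: x^4 - 6*x^3 - 25*x^2 + 222*x - 360 = (x - 5)*(x - 4)*(x - 3)*(x + 6) = 0.
  ⇒ x = -6, 3, 4, 5

f''(x) = 4*x^3 - 18*x^2 - 50*x + 222
Second-derivative test at each critical point:
  f''(-6) = -990 < 0 → local maximum
  f''(3) = 18 > 0 → local minimum
  f''(4) = -10 < 0 → local maximum
  f''(5) = 22 > 0 → local minimum

Critical points: x = -6 (local maximum); x = 3 (local minimum); x = 4 (local maximum); x = 5 (local minimum)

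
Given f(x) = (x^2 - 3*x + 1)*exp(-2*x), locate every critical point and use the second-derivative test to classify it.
f'(x) = (-2*x^2 + 8*x - 5)*exp(-2*x)

Solve f'(x) = 0:
  f'(x) = (-2*x^2 + 8*x - 5)·exp(-2*x) and exp(-2*x) > 0 for every x, so f'(x) = 0 ⇔ -2*x^2 + 8*x - 5 = 0.
  2*x^2 - 8*x + 5 = 0 has no rational roots; quadratic formula: x = (8 ± √24)/4.
  ⇒ x = 2 - sqrt(6)/2 ≈ 0.7753, sqrt(6)/2 + 2 ≈ 3.2247

f''(x) = 2*(2*x^2 - 10*x + 9)*exp(-2*x)
Second-derivative test at each critical point:
  f''(0.7753) = 1.0393 > 0 → local minimum
  f''(3.2247) = -0.0077 < 0 → local maximum

Critical points: x = 2 - sqrt(6)/2 ≈ 0.7753 (local minimum); x = sqrt(6)/2 + 2 ≈ 3.2247 (local maximum)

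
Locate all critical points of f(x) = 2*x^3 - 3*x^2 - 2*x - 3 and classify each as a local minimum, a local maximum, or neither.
f'(x) = 6*x^2 - 6*x - 2

Solve f'(x) = 0:
  Factor: 6*x^2 - 6*x - 2 = 2*(3*x^2 - 3*x - 1); 3*x^2 - 3*x - 1 = 0 has no rational roots; quadratic formula: x = (3 ± √21)/6.
  ⇒ x = 1/2 - sqrt(21)/6 ≈ -0.2638, 1/2 + sqrt(21)/6 ≈ 1.2638

f''(x) = 12*x - 6
Second-derivative test at each critical point:
  f''(-0.2638) = -9.1652 < 0 → local maximum
  f''(1.2638) = 9.1652 > 0 → local minimum

Critical points: x = 1/2 - sqrt(21)/6 ≈ -0.2638 (local maximum); x = 1/2 + sqrt(21)/6 ≈ 1.2638 (local minimum)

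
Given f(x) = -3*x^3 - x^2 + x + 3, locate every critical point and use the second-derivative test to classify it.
f'(x) = -9*x^2 - 2*x + 1

Solve f'(x) = 0:
  9*x^2 + 2*x - 1 = 0 has no rational roots; quadratic formula: x = (-2 ± √40)/18.
  ⇒ x = -sqrt(10)/9 - 1/9 ≈ -0.4625, -1/9 + sqrt(10)/9 ≈ 0.2403

f''(x) = -18*x - 2
Second-derivative test at each critical point:
  f''(-0.4625) = 6.3246 > 0 → local minimum
  f''(0.2403) = -6.3246 < 0 → local maximum

Critical points: x = -sqrt(10)/9 - 1/9 ≈ -0.4625 (local minimum); x = -1/9 + sqrt(10)/9 ≈ 0.2403 (local maximum)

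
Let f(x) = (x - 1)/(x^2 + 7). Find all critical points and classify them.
f'(x) = (x^2 - 2*x*(x - 1) + 7)/(x^2 + 7)^2

Solve f'(x) = 0:
  f'(x) = -(x^2 - 2*x - 7)/(x^2 + 7)^2; the denominator is positive wherever f is defined, so f'(x) = 0 ⇔ -x^2 + 2*x + 7 = 0.
  x^2 - 2*x - 7 = 0 has no rational roots; quadratic formula: x = (2 ± √32)/2.
  ⇒ x = 1 - 2*sqrt(2) ≈ -1.8284, 1 + 2*sqrt(2) ≈ 3.8284

f''(x) = 2*(4*x^2*(x - 1) + (1 - 3*x)*(x^2 + 7))/(x^2 + 7)^3
Second-derivative test at each critical point:
  f''(-1.8284) = 0.0529 > 0 → local minimum
  f''(3.8284) = -0.0121 < 0 → local maximum

Critical points: x = 1 - 2*sqrt(2) ≈ -1.8284 (local minimum); x = 1 + 2*sqrt(2) ≈ 3.8284 (local maximum)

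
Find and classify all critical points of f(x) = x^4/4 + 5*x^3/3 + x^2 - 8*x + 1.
f'(x) = x^3 + 5*x^2 + 2*x - 8

Solve f'(x) = 0:
  Factor: x^3 + 5*x^2 + 2*x - 8 = (x - 1)*(x + 2)*(x + 4) = 0.
  ⇒ x = -4, -2, 1

f''(x) = 3*x^2 + 10*x + 2
Second-derivative test at each critical point:
  f''(-4) = 10 > 0 → local minimum
  f''(-2) = -6 < 0 → local maximum
  f''(1) = 15 > 0 → local minimum

Critical points: x = -4 (local minimum); x = -2 (local maximum); x = 1 (local minimum)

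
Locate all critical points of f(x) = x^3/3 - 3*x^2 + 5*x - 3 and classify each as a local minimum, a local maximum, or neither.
f'(x) = x^2 - 6*x + 5

Solve f'(x) = 0:
  Factor: x^2 - 6*x + 5 = (x - 5)*(x - 1) = 0.
  ⇒ x = 1, 5

f''(x) = 2*x - 6
Second-derivative test at each critical point:
  f''(1) = -4 < 0 → local maximum
  f''(5) = 4 > 0 → local minimum

Critical points: x = 1 (local maximum); x = 5 (local minimum)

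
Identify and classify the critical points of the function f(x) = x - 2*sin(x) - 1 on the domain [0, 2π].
f'(x) = 1 - 2*cos(x)

Solve f'(x) = 0 on [0, 2π]:
  f'(x) = 0 ⇔ cos(x) = 1/2, i.e. x = ±arccos(1/2) + 2nπ; keep the solutions lying in [0, 2π].
  ⇒ x = pi/3 ≈ 1.0472, 5*pi/3 ≈ 5.2360

f''(x) = 2*sin(x)
Second-derivative test at each critical point:
  f''(1.0472) = 1.7321 > 0 → local minimum
  f''(5.2360) = -1.7321 < 0 → local maximum

Critical points: x = pi/3 ≈ 1.0472 (local minimum); x = 5*pi/3 ≈ 5.2360 (local maximum)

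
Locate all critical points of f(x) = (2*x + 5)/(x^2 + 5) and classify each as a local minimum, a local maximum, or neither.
f'(x) = 2*(-x^2 - 5*x + 5)/(x^4 + 10*x^2 + 25)

Solve f'(x) = 0:
  f'(x) = -2*(x^2 + 5*x - 5)/(x^2 + 5)^2; the denominator is positive wherever f is defined, so f'(x) = 0 ⇔ -2*x^2 - 10*x + 10 = 0.
  Factor: -2*x^2 - 10*x + 10 = -2*(x^2 + 5*x - 5); x^2 + 5*x - 5 = 0 has no rational roots; quadratic formula: x = (-5 ± √45)/2.
  ⇒ x = -3*sqrt(5)/2 - 5/2 ≈ -5.8541, -5/2 + 3*sqrt(5)/2 ≈ 0.8541

f''(x) = 2*(4*x^2*(2*x + 5) - (6*x + 5)*(x^2 + 5))/(x^2 + 5)^3
Second-derivative test at each critical point:
  f''(-5.8541) = 0.0087 > 0 → local minimum
  f''(0.8541) = -0.4087 < 0 → local maximum

Critical points: x = -3*sqrt(5)/2 - 5/2 ≈ -5.8541 (local minimum); x = -5/2 + 3*sqrt(5)/2 ≈ 0.8541 (local maximum)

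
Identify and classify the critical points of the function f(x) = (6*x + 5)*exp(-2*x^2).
f'(x) = 2*(-2*x*(6*x + 5) + 3)*exp(-2*x^2)

Solve f'(x) = 0:
  f'(x) = (-24*x^2 - 20*x + 6)·exp(-2*x^2) and exp(-2*x^2) > 0 for every x, so f'(x) = 0 ⇔ -24*x^2 - 20*x + 6 = 0.
  Factor: -24*x^2 - 20*x + 6 = -2*(12*x^2 + 10*x - 3); 12*x^2 + 10*x - 3 = 0 has no rational roots; quadratic formula: x = (-10 ± √244)/24.
  ⇒ x = -sqrt(61)/12 - 5/12 ≈ -1.0675, -5/12 + sqrt(61)/12 ≈ 0.2342

f''(x) = 4*(4*x^2*(6*x + 5) - 18*x - 5)*exp(-2*x^2)
Second-derivative test at each critical point:
  f''(-1.0675) = 3.1980 > 0 → local minimum
  f''(0.2342) = -27.9955 < 0 → local maximum

Critical points: x = -sqrt(61)/12 - 5/12 ≈ -1.0675 (local minimum); x = -5/12 + sqrt(61)/12 ≈ 0.2342 (local maximum)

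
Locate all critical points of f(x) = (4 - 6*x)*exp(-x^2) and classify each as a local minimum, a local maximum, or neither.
f'(x) = 2*(2*x*(3*x - 2) - 3)*exp(-x^2)

Solve f'(x) = 0:
  f'(x) = (12*x^2 - 8*x - 6)·exp(-x^2) and exp(-x^2) > 0 for every x, so f'(x) = 0 ⇔ 12*x^2 - 8*x - 6 = 0.
  Factor: 12*x^2 - 8*x - 6 = 2*(6*x^2 - 4*x - 3); 6*x^2 - 4*x - 3 = 0 has no rational roots; quadratic formula: x = (4 ± √88)/12.
  ⇒ x = 1/3 - sqrt(22)/6 ≈ -0.4484, 1/3 + sqrt(22)/6 ≈ 1.1151

f''(x) = 4*(2*x^2*(2 - 3*x) + 9*x - 2)*exp(-x^2)
Second-derivative test at each critical point:
  f''(-0.4484) = -15.3444 < 0 → local maximum
  f''(1.1151) = 5.4110 > 0 → local minimum

Critical points: x = 1/3 - sqrt(22)/6 ≈ -0.4484 (local maximum); x = 1/3 + sqrt(22)/6 ≈ 1.1151 (local minimum)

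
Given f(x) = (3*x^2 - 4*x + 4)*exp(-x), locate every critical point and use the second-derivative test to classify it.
f'(x) = (-3*x^2 + 10*x - 8)*exp(-x)

Solve f'(x) = 0:
  f'(x) = (-3*x^2 + 10*x - 8)·exp(-x) and exp(-x) > 0 for every x, so f'(x) = 0 ⇔ -3*x^2 + 10*x - 8 = 0.
  Factor: -3*x^2 + 10*x - 8 = -(x - 2)*(3*x - 4) = 0.
  ⇒ x = 4/3, 2

f''(x) = (3*x^2 - 16*x + 18)*exp(-x)
Second-derivative test at each critical point:
  f''(4/3) = 0.5272 > 0 → local minimum
  f''(2) = -0.2707 < 0 → local maximum

Critical points: x = 4/3 (local minimum); x = 2 (local maximum)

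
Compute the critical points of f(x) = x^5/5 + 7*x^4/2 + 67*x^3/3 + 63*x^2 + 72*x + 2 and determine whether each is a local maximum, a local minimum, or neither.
f'(x) = x^4 + 14*x^3 + 67*x^2 + 126*x + 72

Solve f'(x) = 0:
  Factor: x^4 + 14*x^3 + 67*x^2 + 126*x + 72 = (x + 1)*(x + 3)*(x + 4)*(x + 6) = 0.
  ⇒ x = -6, -4, -3, -1

f''(x) = 4*x^3 + 42*x^2 + 134*x + 126
Second-derivative test at each critical point:
  f''(-6) = -30 < 0 → local maximum
  f''(-4) = 6 > 0 → local minimum
  f''(-3) = -6 < 0 → local maximum
  f''(-1) = 30 > 0 → local minimum

Critical points: x = -6 (local maximum); x = -4 (local minimum); x = -3 (local maximum); x = -1 (local minimum)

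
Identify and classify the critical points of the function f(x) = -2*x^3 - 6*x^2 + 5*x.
f'(x) = -6*x^2 - 12*x + 5

Solve f'(x) = 0:
  6*x^2 + 12*x - 5 = 0 has no rational roots; quadratic formula: x = (-12 ± √264)/12.
  ⇒ x = -sqrt(66)/6 - 1 ≈ -2.3540, -1 + sqrt(66)/6 ≈ 0.3540

f''(x) = -12*x - 12
Second-derivative test at each critical point:
  f''(-2.3540) = 16.2481 > 0 → local minimum
  f''(0.3540) = -16.2481 < 0 → local maximum

Critical points: x = -sqrt(66)/6 - 1 ≈ -2.3540 (local minimum); x = -1 + sqrt(66)/6 ≈ 0.3540 (local maximum)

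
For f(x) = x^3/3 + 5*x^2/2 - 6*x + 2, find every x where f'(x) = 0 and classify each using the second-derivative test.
f'(x) = x^2 + 5*x - 6

Solve f'(x) = 0:
  Factor: x^2 + 5*x - 6 = (x - 1)*(x + 6) = 0.
  ⇒ x = -6, 1

f''(x) = 2*x + 5
Second-derivative test at each critical point:
  f''(-6) = -7 < 0 → local maximum
  f''(1) = 7 > 0 → local minimum

Critical points: x = -6 (local maximum); x = 1 (local minimum)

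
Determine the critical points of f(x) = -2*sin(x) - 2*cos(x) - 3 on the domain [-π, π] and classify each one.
f'(x) = -2*sqrt(2)*cos(x + pi/4)

Solve f'(x) = 0 on [-π, π]:
  f'(x) = 0 ⇔ -2*cos(x) = -2*sin(x) ⇔ tan(x) = 1, i.e. x = arctan(1) + nπ; keep the solutions lying in [-π, π].
  ⇒ x = -3*pi/4 ≈ -2.3562, pi/4 ≈ 0.7854

f''(x) = 2*sqrt(2)*sin(x + pi/4)
Second-derivative test at each critical point:
  f''(-2.3562) = -2.8284 < 0 → local maximum
  f''(0.7854) = 2.8284 > 0 → local minimum

Critical points: x = -3*pi/4 ≈ -2.3562 (local maximum); x = pi/4 ≈ 0.7854 (local minimum)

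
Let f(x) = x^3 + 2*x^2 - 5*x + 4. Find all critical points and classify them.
f'(x) = 3*x^2 + 4*x - 5

Solve f'(x) = 0:
  3*x^2 + 4*x - 5 = 0 has no rational roots; quadratic formula: x = (-4 ± √76)/6.
  ⇒ x = -sqrt(19)/3 - 2/3 ≈ -2.1196, -2/3 + sqrt(19)/3 ≈ 0.7863

f''(x) = 6*x + 4
Second-derivative test at each critical point:
  f''(-2.1196) = -8.7178 < 0 → local maximum
  f''(0.7863) = 8.7178 > 0 → local minimum

Critical points: x = -sqrt(19)/3 - 2/3 ≈ -2.1196 (local maximum); x = -2/3 + sqrt(19)/3 ≈ 0.7863 (local minimum)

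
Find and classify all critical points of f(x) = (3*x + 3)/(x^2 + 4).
f'(x) = 3*(x^2 - 2*x*(x + 1) + 4)/(x^2 + 4)^2

Solve f'(x) = 0:
  f'(x) = -3*(x^2 + 2*x - 4)/(x^2 + 4)^2; the denominator is positive wherever f is defined, so f'(x) = 0 ⇔ -3*x^2 - 6*x + 12 = 0.
  Factor: -3*x^2 - 6*x + 12 = -3*(x^2 + 2*x - 4); x^2 + 2*x - 4 = 0 has no rational roots; quadratic formula: x = (-2 ± √20)/2.
  ⇒ x = -sqrt(5) - 1 ≈ -3.2361, -1 + sqrt(5) ≈ 1.2361

f''(x) = 6*(4*x^2*(x + 1) - (3*x + 1)*(x^2 + 4))/(x^2 + 4)^3
Second-derivative test at each critical point:
  f''(-3.2361) = 0.0641 > 0 → local minimum
  f''(1.2361) = -0.4391 < 0 → local maximum

Critical points: x = -sqrt(5) - 1 ≈ -3.2361 (local minimum); x = -1 + sqrt(5) ≈ 1.2361 (local maximum)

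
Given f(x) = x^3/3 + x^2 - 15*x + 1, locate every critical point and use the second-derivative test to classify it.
f'(x) = x^2 + 2*x - 15

Solve f'(x) = 0:
  Factor: x^2 + 2*x - 15 = (x - 3)*(x + 5) = 0.
  ⇒ x = -5, 3

f''(x) = 2*x + 2
Second-derivative test at each critical point:
  f''(-5) = -8 < 0 → local maximum
  f''(3) = 8 > 0 → local minimum

Critical points: x = -5 (local maximum); x = 3 (local minimum)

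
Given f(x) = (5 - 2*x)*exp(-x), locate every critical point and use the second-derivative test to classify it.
f'(x) = (2*x - 7)*exp(-x)

Solve f'(x) = 0:
  f'(x) = (2*x - 7)·exp(-x) and exp(-x) > 0 for every x, so f'(x) = 0 ⇔ 2*x - 7 = 0.
  2*x - 7 = 0.
  ⇒ x = 7/2

f''(x) = (9 - 2*x)*exp(-x)
Second-derivative test at each critical point:
  f''(7/2) = 0.0604 > 0 → local minimum

Critical points: x = 7/2 (local minimum)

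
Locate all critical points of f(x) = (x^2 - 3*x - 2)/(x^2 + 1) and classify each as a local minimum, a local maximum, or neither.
f'(x) = 3*(x^2 + 2*x - 1)/(x^4 + 2*x^2 + 1)

Solve f'(x) = 0:
  f'(x) = 3*(x^2 + 2*x - 1)/(x^2 + 1)^2; the denominator is positive wherever f is defined, so f'(x) = 0 ⇔ 3*x^2 + 6*x - 3 = 0.
  Factor: 3*x^2 + 6*x - 3 = 3*(x^2 + 2*x - 1); x^2 + 2*x - 1 = 0 has no rational roots; quadratic formula: x = (-2 ± √8)/2.
  ⇒ x = -sqrt(2) - 1 ≈ -2.4142, -1 + sqrt(2) ≈ 0.4142

f''(x) = 6*(-x^3 - 3*x^2 + 3*x + 1)/(x^6 + 3*x^4 + 3*x^2 + 1)
Second-derivative test at each critical point:
  f''(-2.4142) = -0.1820 < 0 → local maximum
  f''(0.4142) = 6.1820 > 0 → local minimum

Critical points: x = -sqrt(2) - 1 ≈ -2.4142 (local maximum); x = -1 + sqrt(2) ≈ 0.4142 (local minimum)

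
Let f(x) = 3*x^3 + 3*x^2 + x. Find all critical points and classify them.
f'(x) = 9*x^2 + 6*x + 1

Solve f'(x) = 0:
  Factor: 9*x^2 + 6*x + 1 = (3*x + 1)^2 = 0.
  ⇒ x = -1/3

f''(x) = 18*x + 6
Second-derivative test at each critical point:
  f''(-1/3) = 0, so the second-derivative test is inconclusive; use the first-derivative test: f'(-7/12) = 0.5625, f'(-1/12) = 0.5625 — f' is positive on both sides (no sign change) → neither a local maximum nor a local minimum

Critical points: x = -1/3 (neither)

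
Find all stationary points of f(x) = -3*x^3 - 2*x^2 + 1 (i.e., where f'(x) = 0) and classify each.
f'(x) = x*(-9*x - 4)

Solve f'(x) = 0:
  Factor: -9*x^2 - 4*x = -x*(9*x + 4) = 0.
  ⇒ x = -4/9, 0

f''(x) = -18*x - 4
Second-derivative test at each critical point:
  f''(-4/9) = 4 > 0 → local minimum
  f''(0) = -4 < 0 → local maximum

Critical points: x = -4/9 (local minimum); x = 0 (local maximum)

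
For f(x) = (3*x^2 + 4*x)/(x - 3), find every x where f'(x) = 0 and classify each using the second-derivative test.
f'(x) = 3*(x^2 - 6*x - 4)/(x^2 - 6*x + 9)

Solve f'(x) = 0:
  f'(x) = 3*(x^2 - 6*x - 4)/(x - 3)^2; the denominator is positive wherever f is defined, so f'(x) = 0 ⇔ 3*x^2 - 18*x - 12 = 0.
  Factor: 3*x^2 - 18*x - 12 = 3*(x^2 - 6*x - 4); x^2 - 6*x - 4 = 0 has no rational roots; quadratic formula: x = (6 ± √52)/2.
  ⇒ x = 3 - sqrt(13) ≈ -0.6056, 3 + sqrt(13) ≈ 6.6056

f''(x) = 78/(x^3 - 9*x^2 + 27*x - 27)
Second-derivative test at each critical point:
  f''(-0.6056) = -1.6641 < 0 → local maximum
  f''(6.6056) = 1.6641 > 0 → local minimum

Critical points: x = 3 - sqrt(13) ≈ -0.6056 (local maximum); x = 3 + sqrt(13) ≈ 6.6056 (local minimum)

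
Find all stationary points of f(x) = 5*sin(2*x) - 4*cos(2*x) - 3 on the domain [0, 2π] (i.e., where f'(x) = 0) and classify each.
f'(x) = 8*sin(2*x) + 10*cos(2*x)

Solve f'(x) = 0 on [0, 2π]:
  f'(x) = 0 ⇔ 5*cos(2*x) = -4*sin(2*x) ⇔ tan(2*x) = -5/4, i.e. 2*x = arctan(-5/4) + nπ; keep the solutions lying in [0, 2π].
  ⇒ x = -atan(5/4)/2 + pi/2 ≈ 1.1228, pi - atan(5/4)/2 ≈ 2.6936, -atan(5/4)/2 + 3*pi/2 ≈ 4.2644, -atan(5/4)/2 + 2*pi ≈ 5.8352

f''(x) = -20*sin(2*x) + 16*cos(2*x)
Second-derivative test at each critical point:
  f''(1.1228) = -25.6125 < 0 → local maximum
  f''(2.6936) = 25.6125 > 0 → local minimum
  f''(4.2644) = -25.6125 < 0 → local maximum
  f''(5.8352) = 25.6125 > 0 → local minimum

Critical points: x = -atan(5/4)/2 + pi/2 ≈ 1.1228 (local maximum); x = pi - atan(5/4)/2 ≈ 2.6936 (local minimum); x = -atan(5/4)/2 + 3*pi/2 ≈ 4.2644 (local maximum); x = -atan(5/4)/2 + 2*pi ≈ 5.8352 (local minimum)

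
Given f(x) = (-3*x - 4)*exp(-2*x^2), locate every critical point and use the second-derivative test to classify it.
f'(x) = (4*x*(3*x + 4) - 3)*exp(-2*x^2)

Solve f'(x) = 0:
  f'(x) = (12*x^2 + 16*x - 3)·exp(-2*x^2) and exp(-2*x^2) > 0 for every x, so f'(x) = 0 ⇔ 12*x^2 + 16*x - 3 = 0.
  Factor: 12*x^2 + 16*x - 3 = (2*x + 3)*(6*x - 1) = 0.
  ⇒ x = -3/2, 1/6

f''(x) = 4*(-12*x^3 - 16*x^2 + 9*x + 4)*exp(-2*x^2)
Second-derivative test at each critical point:
  f''(-3/2) = -0.2222 < 0 → local maximum
  f''(1/6) = 18.9192 > 0 → local minimum

Critical points: x = -3/2 (local maximum); x = 1/6 (local minimum)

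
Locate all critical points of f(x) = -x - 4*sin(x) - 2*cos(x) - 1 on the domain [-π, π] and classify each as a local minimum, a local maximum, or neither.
f'(x) = 2*sin(x) - 4*cos(x) - 1

Solve f'(x) = 0 on [-π, π]:
  f'(x) = 0 ⇔ 2*sin(x) - 4*cos(x) = 1. Write the left side as R·cos(x + φ) with R = √((-4)² + (-2)²) = 2*sqrt(5), cos φ = -2*sqrt(5)/5, sin φ = -sqrt(5)/5; then cos(x + φ) = sqrt(5)/10. Solve for x and keep the solutions lying in [-π, π].
  ⇒ x = -pi + atan((1 - 2*sqrt(19))/(-sqrt(19) - 2)) ≈ -2.2600, atan((1 + 2*sqrt(19))/(-2 + sqrt(19))) ≈ 1.3327

f''(x) = 4*sin(x) + 2*cos(x)
Second-derivative test at each critical point:
  f''(-2.2600) = -4.3589 < 0 → local maximum
  f''(1.3327) = 4.3589 > 0 → local minimum

Critical points: x = -pi + atan((1 - 2*sqrt(19))/(-sqrt(19) - 2)) ≈ -2.2600 (local maximum); x = atan((1 + 2*sqrt(19))/(-2 + sqrt(19))) ≈ 1.3327 (local minimum)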